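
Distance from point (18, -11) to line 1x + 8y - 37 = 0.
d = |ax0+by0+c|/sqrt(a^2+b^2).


|1*18 + 8*(-11) - 37| = |-107| = 107
sqrt(1 + 64) = sqrt(65) = 8.0623
d = 107/sqrt(65) = 13.2717

13.2717


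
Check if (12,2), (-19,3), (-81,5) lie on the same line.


12*(3-5) - 19*(5-2) - 81*(2-3)
= -24 - 57 + 81 = 0

Yes, collinear (determinant = 0)


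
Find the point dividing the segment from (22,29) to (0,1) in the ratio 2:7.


Px = (2*0 + 7*22)/9 = 154/9 = 17.1111
Py = (2*1 + 7*29)/9 = 205/9 = 22.7778

P = (17.1111, 22.7778)


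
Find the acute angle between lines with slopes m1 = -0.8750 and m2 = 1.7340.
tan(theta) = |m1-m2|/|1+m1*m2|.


m1-m2 = -2.609
1+m1*m2 = -0.51725
tan(theta) = |-2.609/(-0.51725)| = 5.043983
theta = arctan(|-2.609/(-0.51725)|) = 78.7862 degrees (acute angle)

78.7862 degrees


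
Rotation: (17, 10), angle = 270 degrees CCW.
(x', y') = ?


cos(270) = 0, sin(270) = -1
x' = 17*0 - 10*(-1) = 10
y' = 17*(-1) + 10*0 = -17

(10, -17)


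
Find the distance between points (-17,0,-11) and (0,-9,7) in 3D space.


dx=17, dy=-9, dz=18
d = sqrt(289+81+324) = sqrt(694) = 26.3439

26.3439


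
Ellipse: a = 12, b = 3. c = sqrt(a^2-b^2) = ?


c^2 = 12^2 - 3^2 = 144 - 9 = 135
c = sqrt(135) = 11.6190

c = 11.6190


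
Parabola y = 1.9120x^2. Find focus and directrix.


a = 1.9120
1/(4a) = 0.1308
Focus = (0, 0.1308)
Directrix: y = -0.1308

Focus = (0, 0.1308), Directrix: y = -0.1308


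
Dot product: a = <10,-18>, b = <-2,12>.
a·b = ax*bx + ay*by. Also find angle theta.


a·b = 10*(-2) - 18*12 = -20 - 216 = -236
|a| = sqrt(100+324) = 20.5913
|b| = sqrt(4+144) = 12.1655
cos(theta) = -236/(sqrt(424)*sqrt(148)) = -236/sqrt(62752) = -0.942103
theta = arccos(-236/sqrt(62752)) = 160.4077 degrees

a·b = -236, theta = 160.4077 deg


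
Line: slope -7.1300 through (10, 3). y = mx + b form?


y - 3 = -7.1300(x - 10)
y = -7.1300x + 3 + 7.1300*10
y = -7.1300x + 74.3000

y = -7.1300x + 74.3000


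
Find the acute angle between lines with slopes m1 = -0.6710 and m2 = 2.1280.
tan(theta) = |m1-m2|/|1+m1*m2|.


m1-m2 = -2.799
1+m1*m2 = -0.427888
tan(theta) = |-2.799/(-0.427888)| = 6.541431
theta = arctan(|-2.799/(-0.427888)|) = 81.3084 degrees (acute angle)

81.3084 degrees


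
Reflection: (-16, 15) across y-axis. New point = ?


Reflection rule for y-axis: (-x, y)
(-16, 15) -> (16, 15)

(16, 15)


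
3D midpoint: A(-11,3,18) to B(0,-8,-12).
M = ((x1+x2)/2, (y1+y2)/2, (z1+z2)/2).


Mx = (-11+0)/2 = -5.5000
My = (3- 8)/2 = -2.5000
Mz = (18- 12)/2 = 3.0000

M = (-5.5000, -2.5000, 3.0000)


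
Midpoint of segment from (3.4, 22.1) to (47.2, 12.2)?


Mx = (3.4 + 47.2)/2 = 50.6/2 = 25.3000
My = (22.1 + 12.2)/2 = 34.3/2 = 17.1500

(25.3000, 17.1500)


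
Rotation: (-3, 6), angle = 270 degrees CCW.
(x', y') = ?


cos(270) = 0, sin(270) = -1
x' = -3*0 - 6*(-1) = 6
y' = -3*(-1) + 6*0 = 3

(6, 3)


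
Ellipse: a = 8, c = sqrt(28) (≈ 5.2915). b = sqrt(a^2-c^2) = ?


b^2 = 8^2 - (sqrt(28))^2 = 64 - 28 = 36
b = sqrt(36) = 6

b = 6


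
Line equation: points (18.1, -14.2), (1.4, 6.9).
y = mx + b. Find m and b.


m = (21.1)/(-16.7) = -1.2635
b = y1 - m*x1 = -14.2 - (21.1*18.1)/(-16.7) = -14.2 + 22.8689 = 8.6689

y = -1.2635x + 8.6689


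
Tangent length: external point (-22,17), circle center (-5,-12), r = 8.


d = sqrt((-22+ 5)^2 + (17+ 12)^2) = sqrt(289+841) = 33.6155
L = sqrt(1130.0000 - 64) = sqrt(1066.0000) = 32.6497

32.6497


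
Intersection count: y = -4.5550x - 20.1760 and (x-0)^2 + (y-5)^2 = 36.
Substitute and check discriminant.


Substitute y = -4.5550x - 20.1760: (x-0)^2 + (-4.5550x- 20.1760-5)^2 = 36
Expand to Ax^2 + Bx + C = 0, where b-k = -25.176
A = 1+m^2 = 21.748025
B = 2(m(b-k) - h) = 2(-4.5550*(-25.176) - 0) = 229.35336
C = h^2 + (b-k)^2 - r^2 = 0 + 633.830976 - 36 = 597.830976
disc = B^2-4AC = 52602.9637 - 52006.5720 = 596.3917
disc > 0

2 intersection points


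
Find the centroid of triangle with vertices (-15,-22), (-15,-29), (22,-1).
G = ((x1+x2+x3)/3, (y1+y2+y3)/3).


Gx = (-15- 15+22)/3 = -8/3 = -2.6667
Gy = (-22- 29- 1)/3 = -52/3 = -17.3333

G = (-2.6667, -17.3333)


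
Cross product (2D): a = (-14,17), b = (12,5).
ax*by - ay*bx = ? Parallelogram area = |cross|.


cross = -14*5 - 17*12 = -70 - 204 = -274
Parallelogram area = |-274| = 274

cross = -274, parallelogram area = 274


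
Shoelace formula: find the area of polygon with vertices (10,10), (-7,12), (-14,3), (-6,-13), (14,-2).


sum(xi*y_{i+1}) = 10*12 - 7*3 - 14*(-13) - 6*(-2) + 14*10 = 433
sum(yi*x_{i+1}) = 10*(-7) + 12*(-14) + 3*(-6) - 13*14 - 2*10 = -458
Area = |433 + 458|/2 = 891/2 = 445.5000

445.5000 sq units


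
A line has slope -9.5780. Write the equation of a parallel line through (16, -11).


Parallel lines have equal slopes.
m2 = -9.5780
b2 = -11 + 9.5780*16 = 142.2480

y = -9.5780x + 142.2480


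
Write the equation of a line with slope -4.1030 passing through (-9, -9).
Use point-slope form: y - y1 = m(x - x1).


y + 9 = -4.1030(x + 9)
y = -4.1030x - 9 + 4.1030*(-9)
y = -4.1030x - 45.9270

y = -4.1030x - 45.9270


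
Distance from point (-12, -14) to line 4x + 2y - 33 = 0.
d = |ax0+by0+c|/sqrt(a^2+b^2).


|4*(-12) + 2*(-14) - 33| = |-109| = 109
sqrt(16 + 4) = sqrt(20) = 4.4721
d = 109/sqrt(20) = 24.3731

24.3731


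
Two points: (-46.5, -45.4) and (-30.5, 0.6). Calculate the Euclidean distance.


dx = -30.5 + 46.5 = 16.0
dy = 0.6 + 45.4 = 46.0
d = sqrt(256.0 + 2116.0) = sqrt(2372.0) = 48.7032

48.7032


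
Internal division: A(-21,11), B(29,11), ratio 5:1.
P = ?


Px = (5*29 + 1*(-21))/6 = 124/6 = 20.6667
Py = (5*11 + 1*11)/6 = 66/6 = 11.0000

P = (20.6667, 11.0000)


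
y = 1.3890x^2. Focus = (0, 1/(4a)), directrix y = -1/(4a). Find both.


a = 1.3890
1/(4a) = 0.1800
Focus = (0, 0.1800)
Directrix: y = -0.1800

Focus = (0, 0.1800), Directrix: y = -0.1800


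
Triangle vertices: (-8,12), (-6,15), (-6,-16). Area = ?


-8*(15+ 16) = -248
-6*(-16-12) = 168
-6*(12-15) = 18
sum = -62
Area = |-62|/2 = 31.0000

31.0000 sq units


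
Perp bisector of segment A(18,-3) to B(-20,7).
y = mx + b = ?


Midpoint = (-1, 2)
Slope of AB = dy/dx = 10/(-38) = -0.2632
Perp slope = -dx/dy = 38/10 = 3.8000
b = My - (perp slope)*Mx = 2 + (-38*(-1))/10 = 2 + 3.8000 = 5.8000

y = 3.8000x + 5.8000


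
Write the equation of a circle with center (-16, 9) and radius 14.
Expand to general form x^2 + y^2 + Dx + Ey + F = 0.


(x+ 16)^2 + (y-9)^2 = 14^2
D = -2h = 32, E = -2k = -18
F = h^2+k^2-r^2 = 256+81-196 = 141

x^2 + y^2 + 32x - 18y + 141 = 0


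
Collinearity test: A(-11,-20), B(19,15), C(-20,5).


-11*(15-5) + 19*(5+ 20) - 20*(-20-15)
= -110 + 475 + 700 = 1065

No, not collinear (determinant = 1065)


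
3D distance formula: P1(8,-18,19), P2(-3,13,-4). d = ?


dx=-11, dy=31, dz=-23
d = sqrt(121+961+529) = sqrt(1611) = 40.1373

40.1373


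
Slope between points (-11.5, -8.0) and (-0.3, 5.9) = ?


dy = 5.9 + 8.0 = 13.9
dx = -0.3 + 11.5 = 11.2
m = 13.9/11.2 = 1.2411

m = 1.2411


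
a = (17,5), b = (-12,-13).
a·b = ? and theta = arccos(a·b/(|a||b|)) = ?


a·b = 17*(-12) + 5*(-13) = -204 - 65 = -269
|a| = sqrt(289+25) = 17.7200
|b| = sqrt(144+169) = 17.6918
cos(theta) = -269/(sqrt(314)*sqrt(313)) = -269/sqrt(98282) = -0.858055
theta = arccos(-269/sqrt(98282)) = 149.0989 degrees

a·b = -269, theta = 149.0989 deg


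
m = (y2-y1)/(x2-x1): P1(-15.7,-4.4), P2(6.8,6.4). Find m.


dy = 6.4 + 4.4 = 10.8
dx = 6.8 + 15.7 = 22.5
m = 10.8/22.5 = 0.4800

m = 0.4800


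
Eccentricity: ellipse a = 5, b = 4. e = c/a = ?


c = sqrt(25-16) = sqrt(9) = 3.0000
e = c/a = 3/5 = 0.6000

e = 0.6000


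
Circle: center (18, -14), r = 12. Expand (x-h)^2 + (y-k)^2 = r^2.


(x-18)^2 + (y+ 14)^2 = 12^2
D = -2h = -36, E = -2k = 28
F = h^2+k^2-r^2 = 324+196-144 = 376

x^2 + y^2 - 36x + 28y + 376 = 0


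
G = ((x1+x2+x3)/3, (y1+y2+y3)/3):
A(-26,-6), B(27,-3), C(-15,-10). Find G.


Gx = (-26+27- 15)/3 = -14/3 = -4.6667
Gy = (-6- 3- 10)/3 = -19/3 = -6.3333

G = (-4.6667, -6.3333)


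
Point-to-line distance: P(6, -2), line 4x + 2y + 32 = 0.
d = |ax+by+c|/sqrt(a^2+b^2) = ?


|4*6 + 2*(-2) + 32| = |52| = 52
sqrt(16 + 4) = sqrt(20) = 4.4721
d = 52/sqrt(20) = 11.6276

11.6276


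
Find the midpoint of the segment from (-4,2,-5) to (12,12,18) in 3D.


Mx = (-4+12)/2 = 4.0000
My = (2+12)/2 = 7.0000
Mz = (-5+18)/2 = 6.5000

M = (4.0000, 7.0000, 6.5000)


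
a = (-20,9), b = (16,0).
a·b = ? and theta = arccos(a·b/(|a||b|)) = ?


a·b = -20*16 + 9*0 = -320 + 0 = -320
|a| = sqrt(400+81) = 21.9317
|b| = sqrt(256+0) = 16.0000
cos(theta) = -320/(sqrt(481)*sqrt(256)) = -320/sqrt(123136) = -0.911922
theta = arccos(-320/sqrt(123136)) = 155.7723 degrees

a·b = -320, theta = 155.7723 deg


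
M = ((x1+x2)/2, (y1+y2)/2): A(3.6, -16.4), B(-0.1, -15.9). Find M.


Mx = (3.6 - 0.1)/2 = 3.5/2 = 1.7500
My = (-16.4 - 15.9)/2 = -32.3/2 = -16.1500

(1.7500, -16.1500)


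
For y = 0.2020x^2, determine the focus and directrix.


a = 0.2020
1/(4a) = 1.2376
Focus = (0, 1.2376)
Directrix: y = -1.2376

Focus = (0, 1.2376), Directrix: y = -1.2376


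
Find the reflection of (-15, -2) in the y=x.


Reflection rule for y=x: (y, x)
(-15, -2) -> (-2, -15)

(-2, -15)


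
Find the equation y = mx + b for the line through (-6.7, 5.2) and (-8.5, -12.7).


m = (-17.9)/(-1.8) = 9.9444
b = y1 - m*x1 = 5.2 - (-17.9*(-6.7))/(-1.8) = 5.2 + 66.6278 = 71.8278

y = 9.9444x + 71.8278


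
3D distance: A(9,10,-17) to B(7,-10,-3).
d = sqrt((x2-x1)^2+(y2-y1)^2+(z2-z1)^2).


dx=-2, dy=-20, dz=14
d = sqrt(4+400+196) = sqrt(600) = 24.4949

24.4949


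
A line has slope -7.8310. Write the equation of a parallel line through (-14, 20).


Parallel lines have equal slopes.
m2 = -7.8310
b2 = 20 + 7.8310*(-14) = -89.6340

y = -7.8310x - 89.6340


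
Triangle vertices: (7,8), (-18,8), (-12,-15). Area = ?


7*(8+ 15) = 161
-18*(-15-8) = 414
-12*(8-8) = 0
sum = 575
Area = |575|/2 = 287.5000

287.5000 sq units


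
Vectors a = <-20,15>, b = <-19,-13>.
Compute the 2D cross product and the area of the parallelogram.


cross = -20*(-13) - 15*(-19) = 260 + 285 = 545
Parallelogram area = |545| = 545

cross = 545, parallelogram area = 545


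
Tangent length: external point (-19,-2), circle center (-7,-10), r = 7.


d = sqrt((-19+ 7)^2 + (-2+ 10)^2) = sqrt(144+64) = 14.4222
L = sqrt(208.0000 - 49) = sqrt(159.0000) = 12.6095

12.6095


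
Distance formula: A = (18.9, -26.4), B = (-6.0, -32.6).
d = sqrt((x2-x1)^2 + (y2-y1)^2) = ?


dx = -6.0 - 18.9 = -24.9
dy = -32.6 + 26.4 = -6.2
d = sqrt(620.01 + 38.44) = sqrt(658.45) = 25.6603

25.6603


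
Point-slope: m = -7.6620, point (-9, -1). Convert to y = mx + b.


y + 1 = -7.6620(x + 9)
y = -7.6620x - 1 + 7.6620*(-9)
y = -7.6620x - 69.9580

y = -7.6620x - 69.9580


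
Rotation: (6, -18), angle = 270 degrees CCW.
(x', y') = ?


cos(270) = 0, sin(270) = -1
x' = 6*0 + 18*(-1) = -18
y' = 6*(-1) - 18*0 = -6

(-18, -6)


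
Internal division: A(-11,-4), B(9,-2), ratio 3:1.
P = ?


Px = (3*9 + 1*(-11))/4 = 16/4 = 4.0000
Py = (3*(-2) + 1*(-4))/4 = -10/4 = -2.5000

P = (4.0000, -2.5000)


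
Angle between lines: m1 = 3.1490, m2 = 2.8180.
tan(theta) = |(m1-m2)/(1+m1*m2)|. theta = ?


m1-m2 = 0.331
1+m1*m2 = 9.873882
tan(theta) = |0.331/9.873882| = 0.033523
theta = arctan(|0.331/9.873882|) = 1.9200 degrees (acute angle)

1.9200 degrees


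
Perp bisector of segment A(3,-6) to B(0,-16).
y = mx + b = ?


Midpoint = (1.5, -11)
Slope of AB = dy/dx = -10/(-3) = 3.3333
Perp slope = -dx/dy = -3/10 = -0.3000
b = My - (perp slope)*Mx = -11 + (-3*1.5)/(-10) = -11 + 0.4500 = -10.5500

y = -0.3000x - 10.5500


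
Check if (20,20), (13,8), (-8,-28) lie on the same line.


20*(8+ 28) + 13*(-28-20) - 8*(20-8)
= 720 - 624 - 96 = 0

Yes, collinear (determinant = 0)


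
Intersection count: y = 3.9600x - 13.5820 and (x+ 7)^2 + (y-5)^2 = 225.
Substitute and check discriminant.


Substitute y = 3.9600x - 13.5820: (x+ 7)^2 + (3.9600x- 13.5820-5)^2 = 225
Expand to Ax^2 + Bx + C = 0, where b-k = -18.582
A = 1+m^2 = 16.6816
B = 2(m(b-k) - h) = 2(3.9600*(-18.582) + 7) = -133.16944
C = h^2 + (b-k)^2 - r^2 = 49 + 345.290724 - 225 = 169.290724
disc = B^2-4AC = 17734.0997 - 11296.1606 = 6437.9391
disc > 0

2 intersection points


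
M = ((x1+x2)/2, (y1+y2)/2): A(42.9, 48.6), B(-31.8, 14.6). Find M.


Mx = (42.9 - 31.8)/2 = 11.1/2 = 5.5500
My = (48.6 + 14.6)/2 = 63.2/2 = 31.6000

(5.5500, 31.6000)


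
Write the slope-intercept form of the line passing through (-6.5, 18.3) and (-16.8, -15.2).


m = (-33.5)/(-10.3) = 3.2524
b = y1 - m*x1 = 18.3 - (-33.5*(-6.5))/(-10.3) = 18.3 + 21.1408 = 39.4408

y = 3.2524x + 39.4408


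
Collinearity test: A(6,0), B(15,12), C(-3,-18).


6*(12+ 18) + 15*(-18-0) - 3*(0-12)
= 180 - 270 + 36 = -54

No, not collinear (determinant = -54)


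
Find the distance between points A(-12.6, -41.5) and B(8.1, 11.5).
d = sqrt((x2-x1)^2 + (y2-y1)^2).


dx = 8.1 + 12.6 = 20.7
dy = 11.5 + 41.5 = 53.0
d = sqrt(428.49 + 2809.0) = sqrt(3237.49) = 56.8989

56.8989


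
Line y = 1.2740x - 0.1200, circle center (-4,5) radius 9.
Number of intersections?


Substitute y = 1.2740x - 0.1200: (x+ 4)^2 + (1.2740x- 0.1200-5)^2 = 81
Expand to Ax^2 + Bx + C = 0, where b-k = -5.12
A = 1+m^2 = 2.623076
B = 2(m(b-k) - h) = 2(1.2740*(-5.12) + 4) = -5.04576
C = h^2 + (b-k)^2 - r^2 = 16 + 26.2144 - 81 = -38.7856
disc = B^2-4AC = 25.4597 + 406.9503 = 432.4100
disc > 0

2 intersection points


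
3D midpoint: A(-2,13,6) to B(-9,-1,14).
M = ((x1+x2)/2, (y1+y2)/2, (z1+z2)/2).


Mx = (-2- 9)/2 = -5.5000
My = (13- 1)/2 = 6.0000
Mz = (6+14)/2 = 10.0000

M = (-5.5000, 6.0000, 10.0000)


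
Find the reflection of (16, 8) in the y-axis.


Reflection rule for y-axis: (-x, y)
(16, 8) -> (-16, 8)

(-16, 8)


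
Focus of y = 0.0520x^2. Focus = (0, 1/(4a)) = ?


a = 0.0520
4a = 0.2080
focus = (0, 1/0.2080) = (0, 4.8077)

Focus = (0, 4.8077)


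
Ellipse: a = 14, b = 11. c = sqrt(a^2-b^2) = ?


c^2 = 14^2 - 11^2 = 196 - 121 = 75
c = sqrt(75) = 8.6603

c = 8.6603


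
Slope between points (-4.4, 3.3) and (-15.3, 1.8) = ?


dy = 1.8 - 3.3 = -1.5
dx = -15.3 + 4.4 = -10.9
m = -1.5/(-10.9) = 0.1376

m = 0.1376


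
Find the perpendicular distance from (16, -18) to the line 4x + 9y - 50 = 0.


|4*16 + 9*(-18) - 50| = |-148| = 148
sqrt(16 + 81) = sqrt(97) = 9.8489
d = 148/sqrt(97) = 15.0271

15.0271


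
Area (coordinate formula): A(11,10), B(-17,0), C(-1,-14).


11*(0+ 14) = 154
-17*(-14-10) = 408
-1*(10-0) = -10
sum = 552
Area = |552|/2 = 276.0000

276.0000 sq units


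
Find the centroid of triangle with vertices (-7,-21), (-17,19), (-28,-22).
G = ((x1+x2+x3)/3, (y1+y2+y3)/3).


Gx = (-7- 17- 28)/3 = -52/3 = -17.3333
Gy = (-21+19- 22)/3 = -24/3 = -8.0000

G = (-17.3333, -8.0000)


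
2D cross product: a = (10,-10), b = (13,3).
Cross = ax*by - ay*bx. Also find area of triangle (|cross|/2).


cross = 10*3 + 10*13 = 30 + 130 = 160
Triangle area = |160|/2 = 160/2 = 80.0000

cross = 160, triangle area = 80.0000


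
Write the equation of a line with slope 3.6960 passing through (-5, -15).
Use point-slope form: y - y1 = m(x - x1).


y + 15 = 3.6960(x + 5)
y = 3.6960x - 15 - 3.6960*(-5)
y = 3.6960x + 3.4800

y = 3.6960x + 3.4800


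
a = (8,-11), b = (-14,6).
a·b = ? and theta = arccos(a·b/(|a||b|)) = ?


a·b = 8*(-14) - 11*6 = -112 - 66 = -178
|a| = sqrt(64+121) = 13.6015
|b| = sqrt(196+36) = 15.2315
cos(theta) = -178/(sqrt(185)*sqrt(232)) = -178/sqrt(42920) = -0.859192
theta = arccos(-178/sqrt(42920)) = 149.2260 degrees

a·b = -178, theta = 149.2260 deg


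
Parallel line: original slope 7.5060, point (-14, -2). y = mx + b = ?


Parallel lines have equal slopes.
m2 = 7.5060
b2 = -2 - 7.5060*(-14) = 103.0840

y = 7.5060x + 103.0840


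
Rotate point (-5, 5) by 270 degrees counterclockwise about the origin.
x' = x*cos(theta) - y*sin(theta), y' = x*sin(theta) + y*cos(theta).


cos(270) = 0, sin(270) = -1
x' = -5*0 - 5*(-1) = 5
y' = -5*(-1) + 5*0 = 5

(5, 5)


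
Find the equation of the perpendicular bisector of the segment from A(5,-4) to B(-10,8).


Midpoint = (-2.5, 2)
Slope of AB = dy/dx = 12/(-15) = -0.8000
Perp slope = -dx/dy = 15/12 = 1.2500
b = My - (perp slope)*Mx = 2 + (-15*(-2.5))/12 = 2 + 3.1250 = 5.1250

y = 1.2500x + 5.1250


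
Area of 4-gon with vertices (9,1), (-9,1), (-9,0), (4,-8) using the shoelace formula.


sum(xi*y_{i+1}) = 9*1 - 9*0 - 9*(-8) + 4*1 = 85
sum(yi*x_{i+1}) = 1*(-9) + 1*(-9) + 0*4 - 8*9 = -90
Area = |85 + 90|/2 = 175/2 = 87.5000

87.5000 sq units


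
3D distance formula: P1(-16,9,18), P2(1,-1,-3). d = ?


dx=17, dy=-10, dz=-21
d = sqrt(289+100+441) = sqrt(830) = 28.8097

28.8097


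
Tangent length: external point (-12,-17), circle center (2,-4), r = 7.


d = sqrt((-12-2)^2 + (-17+ 4)^2) = sqrt(196+169) = 19.1050
L = sqrt(365.0000 - 49) = sqrt(316.0000) = 17.7764

17.7764


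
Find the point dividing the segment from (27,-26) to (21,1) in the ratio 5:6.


Px = (5*21 + 6*27)/11 = 267/11 = 24.2727
Py = (5*1 + 6*(-26))/11 = -151/11 = -13.7273

P = (24.2727, -13.7273)


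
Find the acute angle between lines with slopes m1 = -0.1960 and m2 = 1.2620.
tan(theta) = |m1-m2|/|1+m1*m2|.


m1-m2 = -1.458
1+m1*m2 = 0.752648
tan(theta) = |-1.458/0.752648| = 1.937161
theta = arctan(|-1.458/0.752648|) = 62.6963 degrees (acute angle)

62.6963 degrees


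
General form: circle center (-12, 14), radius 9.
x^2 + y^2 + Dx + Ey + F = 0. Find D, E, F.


(x+ 12)^2 + (y-14)^2 = 9^2
D = -2h = 24, E = -2k = -28
F = h^2+k^2-r^2 = 144+196-81 = 259

D = 24, E = -28, F = 259


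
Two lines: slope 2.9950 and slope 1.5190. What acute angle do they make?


m1-m2 = 1.476
1+m1*m2 = 5.549405
tan(theta) = |1.476/5.549405| = 0.265974
theta = arctan(|1.476/5.549405|) = 14.8944 degrees (acute angle)

14.8944 degrees


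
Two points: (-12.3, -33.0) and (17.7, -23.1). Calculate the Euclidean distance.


dx = 17.7 + 12.3 = 30.0
dy = -23.1 + 33.0 = 9.9
d = sqrt(900.0 + 98.01) = sqrt(998.01) = 31.5913

31.5913


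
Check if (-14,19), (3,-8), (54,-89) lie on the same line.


-14*(-8+ 89) + 3*(-89-19) + 54*(19+ 8)
= -1134 - 324 + 1458 = 0

Yes, collinear (determinant = 0)


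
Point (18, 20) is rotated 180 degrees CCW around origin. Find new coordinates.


cos(180) = -1, sin(180) = 0
x' = 18*(-1) - 20*0 = -18
y' = 18*0 + 20*(-1) = -20

(-18, -20)


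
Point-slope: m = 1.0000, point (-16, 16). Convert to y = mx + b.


y - 16 = 1.0000(x + 16)
y = 1.0000x + 16 - 1.0000*(-16)
y = 1.0000x + 32.0000

y = 1.0000x + 32.0000


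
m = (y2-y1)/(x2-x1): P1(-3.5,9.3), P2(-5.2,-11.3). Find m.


dy = -11.3 - 9.3 = -20.6
dx = -5.2 + 3.5 = -1.7
m = -20.6/(-1.7) = 12.1176

m = 12.1176


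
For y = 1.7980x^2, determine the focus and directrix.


a = 1.7980
1/(4a) = 0.1390
Focus = (0, 0.1390)
Directrix: y = -0.1390

Focus = (0, 0.1390), Directrix: y = -0.1390


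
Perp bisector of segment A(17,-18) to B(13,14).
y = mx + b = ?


Midpoint = (15, -2)
Slope of AB = dy/dx = 32/(-4) = -8.0000
Perp slope = -dx/dy = 4/32 = 0.1250
b = My - (perp slope)*Mx = -2 + (-4*15)/32 = -2 - 1.8750 = -3.8750

y = 0.1250x - 3.8750


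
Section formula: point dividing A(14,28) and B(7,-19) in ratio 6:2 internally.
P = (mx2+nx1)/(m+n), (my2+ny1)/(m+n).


Px = (6*7 + 2*14)/8 = 70/8 = 8.7500
Py = (6*(-19) + 2*28)/8 = -58/8 = -7.2500

P = (8.7500, -7.2500)


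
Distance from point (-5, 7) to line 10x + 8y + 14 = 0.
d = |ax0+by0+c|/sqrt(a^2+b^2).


|10*(-5) + 8*7 + 14| = |20| = 20
sqrt(100 + 64) = sqrt(164) = 12.8062
d = 20/sqrt(164) = 1.5617

1.5617


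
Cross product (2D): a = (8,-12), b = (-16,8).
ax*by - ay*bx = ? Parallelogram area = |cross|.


cross = 8*8 + 12*(-16) = 64 - 192 = -128
Parallelogram area = |-128| = 128

cross = -128, parallelogram area = 128


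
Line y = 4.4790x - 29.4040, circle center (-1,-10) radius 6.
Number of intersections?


Substitute y = 4.4790x - 29.4040: (x+ 1)^2 + (4.4790x- 29.4040+ 10)^2 = 36
Expand to Ax^2 + Bx + C = 0, where b-k = -19.404
A = 1+m^2 = 21.061441
B = 2(m(b-k) - h) = 2(4.4790*(-19.404) + 1) = -171.821032
C = h^2 + (b-k)^2 - r^2 = 1 + 376.515216 - 36 = 341.515216
disc = B^2-4AC = 29522.4670 - 28771.2103 = 751.2567
disc > 0

2 intersection points


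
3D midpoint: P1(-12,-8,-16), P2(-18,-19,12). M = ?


Mx = (-12- 18)/2 = -15.0000
My = (-8- 19)/2 = -13.5000
Mz = (-16+12)/2 = -2.0000

M = (-15.0000, -13.5000, -2.0000)


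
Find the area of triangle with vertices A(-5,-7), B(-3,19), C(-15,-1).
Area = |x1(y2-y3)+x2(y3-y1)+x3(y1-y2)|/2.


-5*(19+ 1) = -100
-3*(-1+ 7) = -18
-15*(-7-19) = 390
sum = 272
Area = |272|/2 = 136.0000

136.0000 sq units


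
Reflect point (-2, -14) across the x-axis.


Reflection rule for x-axis: (x, -y)
(-2, -14) -> (-2, 14)

(-2, 14)


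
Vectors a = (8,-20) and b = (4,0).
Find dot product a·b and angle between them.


a·b = 8*4 - 20*0 = 32 + 0 = 32
|a| = sqrt(64+400) = 21.5407
|b| = sqrt(16+0) = 4.0000
cos(theta) = 32/(sqrt(464)*sqrt(16)) = 32/sqrt(7424) = 0.371391
theta = arccos(32/sqrt(7424)) = 68.1986 degrees

a·b = 32, theta = 68.1986 deg


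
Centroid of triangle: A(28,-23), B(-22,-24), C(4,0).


Gx = (28- 22+4)/3 = 10/3 = 3.3333
Gy = (-23- 24+0)/3 = -47/3 = -15.6667

G = (3.3333, -15.6667)


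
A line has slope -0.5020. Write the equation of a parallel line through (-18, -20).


Parallel lines have equal slopes.
m2 = -0.5020
b2 = -20 + 0.5020*(-18) = -29.0360

y = -0.5020x - 29.0360


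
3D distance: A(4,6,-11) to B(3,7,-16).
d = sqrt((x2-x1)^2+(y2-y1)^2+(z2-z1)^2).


dx=-1, dy=1, dz=-5
d = sqrt(1+1+25) = sqrt(27) = 5.1962

5.1962


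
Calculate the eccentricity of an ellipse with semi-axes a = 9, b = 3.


c = sqrt(81-9) = sqrt(72) = 8.4853
e = c/a = sqrt(72)/9 = 0.9428

e = 0.9428


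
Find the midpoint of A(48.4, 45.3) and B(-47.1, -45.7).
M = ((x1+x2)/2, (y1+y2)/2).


Mx = (48.4 - 47.1)/2 = 1.3/2 = 0.6500
My = (45.3 - 45.7)/2 = -0.4/2 = -0.2000

(0.6500, -0.2000)


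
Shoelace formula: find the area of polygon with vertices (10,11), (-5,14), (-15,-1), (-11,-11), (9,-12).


sum(xi*y_{i+1}) = 10*14 - 5*(-1) - 15*(-11) - 11*(-12) + 9*11 = 541
sum(yi*x_{i+1}) = 11*(-5) + 14*(-15) - 1*(-11) - 11*9 - 12*10 = -473
Area = |541 + 473|/2 = 1014/2 = 507.0000

507.0000 sq units


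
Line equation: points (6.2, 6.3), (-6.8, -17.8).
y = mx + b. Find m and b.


m = (-24.1)/(-13.0) = 1.8538
b = y1 - m*x1 = 6.3 - (-24.1*6.2)/(-13.0) = 6.3 - 11.4938 = -5.1938

y = 1.8538x - 5.1938


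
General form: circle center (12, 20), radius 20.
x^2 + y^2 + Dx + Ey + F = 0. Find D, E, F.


(x-12)^2 + (y-20)^2 = 20^2
D = -2h = -24, E = -2k = -40
F = h^2+k^2-r^2 = 144+400-400 = 144

D = -24, E = -40, F = 144


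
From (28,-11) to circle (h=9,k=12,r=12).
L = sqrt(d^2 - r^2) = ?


d = sqrt((28-9)^2 + (-11-12)^2) = sqrt(361+529) = 29.8329
L = sqrt(890.0000 - 144) = sqrt(746.0000) = 27.3130

27.3130


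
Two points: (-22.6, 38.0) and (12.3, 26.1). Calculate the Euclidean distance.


dx = 12.3 + 22.6 = 34.9
dy = 26.1 - 38.0 = -11.9
d = sqrt(1218.01 + 141.61) = sqrt(1359.62) = 36.8730

36.8730


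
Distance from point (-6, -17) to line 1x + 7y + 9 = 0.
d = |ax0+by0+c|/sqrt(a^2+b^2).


|1*(-6) + 7*(-17) + 9| = |-116| = 116
sqrt(1 + 49) = sqrt(50) = 7.0711
d = 116/sqrt(50) = 16.4049

16.4049


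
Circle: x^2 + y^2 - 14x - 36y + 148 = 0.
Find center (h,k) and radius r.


h = -D/2 = 14/2 = 7
k = -E/2 = 36/2 = 18
r^2 = h^2 + k^2 - F = 49 + 324 - 148 = 225
r = 15

Center (7, 18), radius = 15


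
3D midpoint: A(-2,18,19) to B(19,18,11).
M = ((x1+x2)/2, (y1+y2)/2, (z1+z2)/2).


Mx = (-2+19)/2 = 8.5000
My = (18+18)/2 = 18.0000
Mz = (19+11)/2 = 15.0000

M = (8.5000, 18.0000, 15.0000)


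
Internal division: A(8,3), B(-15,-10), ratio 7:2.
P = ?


Px = (7*(-15) + 2*8)/9 = -89/9 = -9.8889
Py = (7*(-10) + 2*3)/9 = -64/9 = -7.1111

P = (-9.8889, -7.1111)


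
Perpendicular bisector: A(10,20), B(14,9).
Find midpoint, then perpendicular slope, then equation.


Midpoint = (12, 14.5)
Slope of AB = dy/dx = -11/4 = -2.7500
Perp slope = -dx/dy = 4/11 = 0.3636
b = My - (perp slope)*Mx = 14.5 + (4*12)/(-11) = 14.5 - 4.3636 = 10.1364

y = 0.3636x + 10.1364


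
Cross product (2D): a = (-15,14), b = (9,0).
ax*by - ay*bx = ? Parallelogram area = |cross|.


cross = -15*0 - 14*9 = 0 - 126 = -126
Parallelogram area = |-126| = 126

cross = -126, parallelogram area = 126


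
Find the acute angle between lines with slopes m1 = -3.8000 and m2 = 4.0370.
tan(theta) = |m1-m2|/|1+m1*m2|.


m1-m2 = -7.837
1+m1*m2 = -14.3406
tan(theta) = |-7.837/(-14.3406)| = 0.546490
theta = arctan(|-7.837/(-14.3406)|) = 28.6562 degrees (acute angle)

28.6562 degrees


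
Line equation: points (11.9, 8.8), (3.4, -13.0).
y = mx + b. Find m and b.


m = (-21.8)/(-8.5) = 2.5647
b = y1 - m*x1 = 8.8 - (-21.8*11.9)/(-8.5) = 8.8 - 30.5200 = -21.7200

y = 2.5647x - 21.7200


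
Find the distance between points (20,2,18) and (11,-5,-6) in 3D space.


dx=-9, dy=-7, dz=-24
d = sqrt(81+49+576) = sqrt(706) = 26.5707

26.5707


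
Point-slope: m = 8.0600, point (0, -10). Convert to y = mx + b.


y + 10 = 8.0600(x - 0)
y = 8.0600x - 10 - 8.0600*0
y = 8.0600x - 10.0000

y = 8.0600x - 10.0000


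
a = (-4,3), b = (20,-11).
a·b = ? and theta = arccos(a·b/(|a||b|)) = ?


a·b = -4*20 + 3*(-11) = -80 - 33 = -113
|a| = sqrt(16+9) = 5.0000
|b| = sqrt(400+121) = 22.8254
cos(theta) = -113/(sqrt(25)*sqrt(521)) = -113/sqrt(13025) = -0.990124
theta = arccos(-113/sqrt(13025)) = 171.9409 degrees

a·b = -113, theta = 171.9409 deg


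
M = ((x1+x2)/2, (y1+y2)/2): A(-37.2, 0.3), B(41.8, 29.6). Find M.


Mx = (-37.2 + 41.8)/2 = 4.6/2 = 2.3000
My = (0.3 + 29.6)/2 = 29.9/2 = 14.9500

(2.3000, 14.9500)


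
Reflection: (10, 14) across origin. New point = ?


Reflection rule for origin: (-x, -y)
(10, 14) -> (-10, -14)

(-10, -14)


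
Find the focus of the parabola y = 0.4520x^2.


a = 0.4520
4a = 1.8080
focus = (0, 1/1.8080) = (0, 0.5531)

Focus = (0, 0.5531)


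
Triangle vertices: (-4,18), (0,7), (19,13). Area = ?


-4*(7-13) = 24
0*(13-18) = 0
19*(18-7) = 209
sum = 233
Area = |233|/2 = 116.5000

116.5000 sq units


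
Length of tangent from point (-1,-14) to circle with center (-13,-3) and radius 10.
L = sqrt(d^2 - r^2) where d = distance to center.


d = sqrt((-1+ 13)^2 + (-14+ 3)^2) = sqrt(144+121) = 16.2788
L = sqrt(265.0000 - 100) = sqrt(165.0000) = 12.8452

12.8452


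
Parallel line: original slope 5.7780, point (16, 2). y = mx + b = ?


Parallel lines have equal slopes.
m2 = 5.7780
b2 = 2 - 5.7780*16 = -90.4480

y = 5.7780x - 90.4480


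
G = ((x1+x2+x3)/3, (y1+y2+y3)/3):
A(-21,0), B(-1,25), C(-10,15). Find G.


Gx = (-21- 1- 10)/3 = -32/3 = -10.6667
Gy = (0+25+15)/3 = 40/3 = 13.3333

G = (-10.6667, 13.3333)


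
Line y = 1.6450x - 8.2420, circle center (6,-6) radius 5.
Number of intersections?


Substitute y = 1.6450x - 8.2420: (x-6)^2 + (1.6450x- 8.2420+ 6)^2 = 25
Expand to Ax^2 + Bx + C = 0, where b-k = -2.242
A = 1+m^2 = 3.706025
B = 2(m(b-k) - h) = 2(1.6450*(-2.242) - 6) = -19.37618
C = h^2 + (b-k)^2 - r^2 = 36 + 5.026564 - 25 = 16.026564
disc = B^2-4AC = 375.4364 - 237.5794 = 137.8570
disc > 0

2 intersection points


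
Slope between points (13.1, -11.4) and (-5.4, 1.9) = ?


dy = 1.9 + 11.4 = 13.3
dx = -5.4 - 13.1 = -18.5
m = 13.3/(-18.5) = -0.7189

m = -0.7189


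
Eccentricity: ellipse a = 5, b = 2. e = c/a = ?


c = sqrt(25-4) = sqrt(21) = 4.5826
e = c/a = sqrt(21)/5 = 0.9165

e = 0.9165


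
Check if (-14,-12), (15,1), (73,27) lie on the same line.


-14*(1-27) + 15*(27+ 12) + 73*(-12-1)
= 364 + 585 - 949 = 0

Yes, collinear (determinant = 0)


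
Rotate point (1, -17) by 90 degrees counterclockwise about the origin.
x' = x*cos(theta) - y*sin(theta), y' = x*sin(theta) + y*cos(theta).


cos(90) = 0, sin(90) = 1
x' = 1*0 + 17*1 = 17
y' = 1*1 - 17*0 = 1

(17, 1)


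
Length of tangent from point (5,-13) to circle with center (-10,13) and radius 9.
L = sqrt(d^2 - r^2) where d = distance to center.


d = sqrt((5+ 10)^2 + (-13-13)^2) = sqrt(225+676) = 30.0167
L = sqrt(901.0000 - 81) = sqrt(820.0000) = 28.6356

28.6356


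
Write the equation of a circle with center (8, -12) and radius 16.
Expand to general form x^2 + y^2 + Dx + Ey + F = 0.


(x-8)^2 + (y+ 12)^2 = 16^2
D = -2h = -16, E = -2k = 24
F = h^2+k^2-r^2 = 64+144-256 = -48

x^2 + y^2 - 16x + 24y - 48 = 0


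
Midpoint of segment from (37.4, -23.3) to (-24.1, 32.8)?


Mx = (37.4 - 24.1)/2 = 13.3/2 = 6.6500
My = (-23.3 + 32.8)/2 = 9.5/2 = 4.7500

(6.6500, 4.7500)


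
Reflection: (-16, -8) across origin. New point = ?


Reflection rule for origin: (-x, -y)
(-16, -8) -> (16, 8)

(16, 8)


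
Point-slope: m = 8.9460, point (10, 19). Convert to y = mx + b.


y - 19 = 8.9460(x - 10)
y = 8.9460x + 19 - 8.9460*10
y = 8.9460x - 70.4600

y = 8.9460x - 70.4600


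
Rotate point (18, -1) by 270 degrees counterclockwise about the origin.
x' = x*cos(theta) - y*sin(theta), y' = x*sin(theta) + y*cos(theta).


cos(270) = 0, sin(270) = -1
x' = 18*0 + 1*(-1) = -1
y' = 18*(-1) - 1*0 = -18

(-1, -18)


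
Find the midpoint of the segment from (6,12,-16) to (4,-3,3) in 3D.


Mx = (6+4)/2 = 5.0000
My = (12- 3)/2 = 4.5000
Mz = (-16+3)/2 = -6.5000

M = (5.0000, 4.5000, -6.5000)


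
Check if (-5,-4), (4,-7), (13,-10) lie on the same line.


-5*(-7+ 10) + 4*(-10+ 4) + 13*(-4+ 7)
= -15 - 24 + 39 = 0

Yes, collinear (determinant = 0)


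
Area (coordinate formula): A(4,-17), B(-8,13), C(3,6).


4*(13-6) = 28
-8*(6+ 17) = -184
3*(-17-13) = -90
sum = -246
Area = |-246|/2 = 123.0000

123.0000 sq units


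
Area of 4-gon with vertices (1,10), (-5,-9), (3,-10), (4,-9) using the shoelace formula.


sum(xi*y_{i+1}) = 1*(-9) - 5*(-10) + 3*(-9) + 4*10 = 54
sum(yi*x_{i+1}) = 10*(-5) - 9*3 - 10*4 - 9*1 = -126
Area = |54 + 126|/2 = 180/2 = 90.0000

90.0000 sq units


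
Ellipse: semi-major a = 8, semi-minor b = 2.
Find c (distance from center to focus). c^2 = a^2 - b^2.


c^2 = 8^2 - 2^2 = 64 - 4 = 60
c = sqrt(60) = 7.7460

c = 7.7460


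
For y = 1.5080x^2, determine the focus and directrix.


a = 1.5080
1/(4a) = 0.1658
Focus = (0, 0.1658)
Directrix: y = -0.1658

Focus = (0, 0.1658), Directrix: y = -0.1658


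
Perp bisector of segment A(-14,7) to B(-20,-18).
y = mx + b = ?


Midpoint = (-17, -5.5)
Slope of AB = dy/dx = -25/(-6) = 4.1667
Perp slope = -dx/dy = -6/25 = -0.2400
b = My - (perp slope)*Mx = -5.5 + (-6*(-17))/(-25) = -5.5 - 4.0800 = -9.5800

y = -0.2400x - 9.5800


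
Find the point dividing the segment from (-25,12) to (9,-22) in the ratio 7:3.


Px = (7*9 + 3*(-25))/10 = -12/10 = -1.2000
Py = (7*(-22) + 3*12)/10 = -118/10 = -11.8000

P = (-1.2000, -11.8000)


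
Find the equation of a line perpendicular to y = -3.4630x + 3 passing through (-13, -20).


Perpendicular slope = -1/m1 = -1/(-3.4630) = 0.2888
b2 = y0 - m2*x0 = -20 - 13/(-3.4630) = -20 + 3.7540 = -16.2460

y = 0.2888x - 16.2460


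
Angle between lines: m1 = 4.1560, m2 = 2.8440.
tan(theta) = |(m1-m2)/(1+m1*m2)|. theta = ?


m1-m2 = 1.312
1+m1*m2 = 12.819664
tan(theta) = |1.312/12.819664| = 0.102343
theta = arctan(|1.312/12.819664|) = 5.8435 degrees (acute angle)

5.8435 degrees


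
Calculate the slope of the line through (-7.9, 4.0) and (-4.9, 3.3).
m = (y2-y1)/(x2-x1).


dy = 3.3 - 4.0 = -0.7
dx = -4.9 + 7.9 = 3.0
m = -0.7/3.0 = -0.2333

m = -0.2333


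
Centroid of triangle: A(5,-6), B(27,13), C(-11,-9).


Gx = (5+27- 11)/3 = 21/3 = 7.0000
Gy = (-6+13- 9)/3 = -2/3 = -0.6667

G = (7.0000, -0.6667)


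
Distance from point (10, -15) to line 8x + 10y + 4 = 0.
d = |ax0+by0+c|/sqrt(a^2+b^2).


|8*10 + 10*(-15) + 4| = |-66| = 66
sqrt(64 + 100) = sqrt(164) = 12.8062
d = 66/sqrt(164) = 5.1537

5.1537


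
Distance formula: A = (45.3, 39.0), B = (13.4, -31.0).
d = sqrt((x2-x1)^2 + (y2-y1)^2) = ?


dx = 13.4 - 45.3 = -31.9
dy = -31.0 - 39.0 = -70.0
d = sqrt(1017.61 + 4900.0) = sqrt(5917.61) = 76.9260

76.9260


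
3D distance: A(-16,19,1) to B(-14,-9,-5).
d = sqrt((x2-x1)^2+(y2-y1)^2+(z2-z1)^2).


dx=2, dy=-28, dz=-6
d = sqrt(4+784+36) = sqrt(824) = 28.7054

28.7054


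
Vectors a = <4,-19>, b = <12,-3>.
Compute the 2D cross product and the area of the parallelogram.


cross = 4*(-3) + 19*12 = -12 + 228 = 216
Parallelogram area = |216| = 216

cross = 216, parallelogram area = 216


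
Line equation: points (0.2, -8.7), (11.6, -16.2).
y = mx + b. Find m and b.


m = (-7.5)/(11.4) = -0.6579
b = y1 - m*x1 = -8.7 - (-7.5*0.2)/(11.4) = -8.7 + 0.1316 = -8.5684

y = -0.6579x - 8.5684


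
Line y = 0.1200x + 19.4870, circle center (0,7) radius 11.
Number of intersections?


Substitute y = 0.1200x + 19.4870: (x-0)^2 + (0.1200x+19.4870-7)^2 = 121
Expand to Ax^2 + Bx + C = 0, where b-k = 12.487
A = 1+m^2 = 1.0144
B = 2(m(b-k) - h) = 2(0.1200*12.487 - 0) = 2.99688
C = h^2 + (b-k)^2 - r^2 = 0 + 155.925169 - 121 = 34.925169
disc = B^2-4AC = 8.9813 - 141.7124 = -132.7311
disc < 0

0 intersection points


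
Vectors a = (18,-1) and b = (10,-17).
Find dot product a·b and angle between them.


a·b = 18*10 - 1*(-17) = 180 + 17 = 197
|a| = sqrt(324+1) = 18.0278
|b| = sqrt(100+289) = 19.7231
cos(theta) = 197/(sqrt(325)*sqrt(389)) = 197/sqrt(126425) = 0.554051
theta = arccos(197/sqrt(126425)) = 56.3546 degrees

a·b = 197, theta = 56.3546 deg


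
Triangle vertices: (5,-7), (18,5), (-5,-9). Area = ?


5*(5+ 9) = 70
18*(-9+ 7) = -36
-5*(-7-5) = 60
sum = 94
Area = |94|/2 = 47.0000

47.0000 sq units


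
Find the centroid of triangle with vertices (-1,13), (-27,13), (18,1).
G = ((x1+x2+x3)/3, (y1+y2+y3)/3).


Gx = (-1- 27+18)/3 = -10/3 = -3.3333
Gy = (13+13+1)/3 = 27/3 = 9.0000

G = (-3.3333, 9.0000)


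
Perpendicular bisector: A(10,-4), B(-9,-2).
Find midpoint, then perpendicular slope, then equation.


Midpoint = (0.5, -3)
Slope of AB = dy/dx = 2/(-19) = -0.1053
Perp slope = -dx/dy = 19/2 = 9.5000
b = My - (perp slope)*Mx = -3 + (-19*0.5)/2 = -3 - 4.7500 = -7.7500

y = 9.5000x - 7.7500


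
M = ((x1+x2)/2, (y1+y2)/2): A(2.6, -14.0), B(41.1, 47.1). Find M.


Mx = (2.6 + 41.1)/2 = 43.7/2 = 21.8500
My = (-14.0 + 47.1)/2 = 33.1/2 = 16.5500

(21.8500, 16.5500)


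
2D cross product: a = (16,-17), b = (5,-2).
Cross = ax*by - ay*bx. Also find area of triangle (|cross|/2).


cross = 16*(-2) + 17*5 = -32 + 85 = 53
Triangle area = |53|/2 = 53/2 = 26.5000

cross = 53, triangle area = 26.5000


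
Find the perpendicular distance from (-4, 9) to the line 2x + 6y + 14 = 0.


|2*(-4) + 6*9 + 14| = |60| = 60
sqrt(4 + 36) = sqrt(40) = 6.3246
d = 60/sqrt(40) = 9.4868

9.4868


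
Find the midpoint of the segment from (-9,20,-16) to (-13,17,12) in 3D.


Mx = (-9- 13)/2 = -11.0000
My = (20+17)/2 = 18.5000
Mz = (-16+12)/2 = -2.0000

M = (-11.0000, 18.5000, -2.0000)


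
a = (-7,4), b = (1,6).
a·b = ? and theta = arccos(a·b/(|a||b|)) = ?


a·b = -7*1 + 4*6 = -7 + 24 = 17
|a| = sqrt(49+16) = 8.0623
|b| = sqrt(1+36) = 6.0828
cos(theta) = 17/(sqrt(65)*sqrt(37)) = 17/sqrt(2405) = 0.346650
theta = arccos(17/sqrt(2405)) = 69.7174 degrees

a·b = 17, theta = 69.7174 deg


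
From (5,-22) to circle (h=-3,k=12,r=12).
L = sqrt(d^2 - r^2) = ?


d = sqrt((5+ 3)^2 + (-22-12)^2) = sqrt(64+1156) = 34.9285
L = sqrt(1220.0000 - 144) = sqrt(1076.0000) = 32.8024

32.8024


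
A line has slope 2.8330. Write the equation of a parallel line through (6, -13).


Parallel lines have equal slopes.
m2 = 2.8330
b2 = -13 - 2.8330*6 = -29.9980

y = 2.8330x - 29.9980


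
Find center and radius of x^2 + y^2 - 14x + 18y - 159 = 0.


h = -D/2 = 14/2 = 7
k = -E/2 = -18/2 = -9
r^2 = h^2 + k^2 - F = 49 + 81 + 159 = 289
r = 17

Center (7, -9), radius = 17


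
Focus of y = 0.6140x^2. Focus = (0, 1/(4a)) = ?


a = 0.6140
4a = 2.4560
focus = (0, 1/2.4560) = (0, 0.4072)

Focus = (0, 0.4072)


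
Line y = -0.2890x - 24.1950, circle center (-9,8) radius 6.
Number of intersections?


Substitute y = -0.2890x - 24.1950: (x+ 9)^2 + (-0.2890x- 24.1950-8)^2 = 36
Expand to Ax^2 + Bx + C = 0, where b-k = -32.195
A = 1+m^2 = 1.083521
B = 2(m(b-k) - h) = 2(-0.2890*(-32.195) + 9) = 36.60871
C = h^2 + (b-k)^2 - r^2 = 81 + 1036.518025 - 36 = 1081.518025
disc = B^2-4AC = 1340.1976 - 4687.3900 = -3347.1924
disc < 0

0 intersection points


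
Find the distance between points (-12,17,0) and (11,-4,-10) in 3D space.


dx=23, dy=-21, dz=-10
d = sqrt(529+441+100) = sqrt(1070) = 32.7109

32.7109


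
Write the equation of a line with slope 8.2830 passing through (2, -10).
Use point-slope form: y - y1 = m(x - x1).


y + 10 = 8.2830(x - 2)
y = 8.2830x - 10 - 8.2830*2
y = 8.2830x - 26.5660

y = 8.2830x - 26.5660


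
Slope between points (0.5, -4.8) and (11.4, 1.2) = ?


dy = 1.2 + 4.8 = 6.0
dx = 11.4 - 0.5 = 10.9
m = 6.0/10.9 = 0.5505

m = 0.5505


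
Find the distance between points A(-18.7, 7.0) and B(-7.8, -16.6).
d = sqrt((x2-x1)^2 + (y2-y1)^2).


dx = -7.8 + 18.7 = 10.9
dy = -16.6 - 7.0 = -23.6
d = sqrt(118.81 + 556.96) = sqrt(675.77) = 25.9956

25.9956


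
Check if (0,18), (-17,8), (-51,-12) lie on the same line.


0*(8+ 12) - 17*(-12-18) - 51*(18-8)
= 0 + 510 - 510 = 0

Yes, collinear (determinant = 0)


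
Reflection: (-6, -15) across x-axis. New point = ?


Reflection rule for x-axis: (x, -y)
(-6, -15) -> (-6, 15)

(-6, 15)


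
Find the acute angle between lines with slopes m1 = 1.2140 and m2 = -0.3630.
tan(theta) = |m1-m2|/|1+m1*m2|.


m1-m2 = 1.577
1+m1*m2 = 0.559318
tan(theta) = |1.577/0.559318| = 2.819505
theta = arctan(|1.577/0.559318|) = 70.4718 degrees (acute angle)

70.4718 degrees


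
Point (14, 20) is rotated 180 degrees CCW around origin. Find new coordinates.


cos(180) = -1, sin(180) = 0
x' = 14*(-1) - 20*0 = -14
y' = 14*0 + 20*(-1) = -20

(-14, -20)


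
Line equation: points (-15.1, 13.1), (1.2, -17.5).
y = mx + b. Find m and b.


m = (-30.6)/(16.3) = -1.8773
b = y1 - m*x1 = 13.1 - (-30.6*(-15.1))/(16.3) = 13.1 - 28.3472 = -15.2472

y = -1.8773x - 15.2472


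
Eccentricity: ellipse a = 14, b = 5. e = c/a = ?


c = sqrt(196-25) = sqrt(171) = 13.0767
e = c/a = sqrt(171)/14 = 0.9340

e = 0.9340


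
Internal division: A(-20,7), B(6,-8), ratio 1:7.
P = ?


Px = (1*6 + 7*(-20))/8 = -134/8 = -16.7500
Py = (1*(-8) + 7*7)/8 = 41/8 = 5.1250

P = (-16.7500, 5.1250)


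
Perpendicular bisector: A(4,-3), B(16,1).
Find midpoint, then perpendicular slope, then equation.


Midpoint = (10, -1)
Slope of AB = dy/dx = 4/12 = 0.3333
Perp slope = -dx/dy = -12/4 = -3.0000
b = My - (perp slope)*Mx = -1 + (12*10)/4 = -1 + 30.0000 = 29.0000

y = -3.0000x + 29.0000


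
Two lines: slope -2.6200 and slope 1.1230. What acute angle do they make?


m1-m2 = -3.743
1+m1*m2 = -1.94226
tan(theta) = |-3.743/(-1.94226)| = 1.927136
theta = arctan(|-3.743/(-1.94226)|) = 62.5750 degrees (acute angle)

62.5750 degrees


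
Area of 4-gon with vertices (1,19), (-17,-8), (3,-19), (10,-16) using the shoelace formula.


sum(xi*y_{i+1}) = 1*(-8) - 17*(-19) + 3*(-16) + 10*19 = 457
sum(yi*x_{i+1}) = 19*(-17) - 8*3 - 19*10 - 16*1 = -553
Area = |457 + 553|/2 = 1010/2 = 505.0000

505.0000 sq units


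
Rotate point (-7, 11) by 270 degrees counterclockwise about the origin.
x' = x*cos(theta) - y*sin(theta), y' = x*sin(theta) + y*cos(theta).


cos(270) = 0, sin(270) = -1
x' = -7*0 - 11*(-1) = 11
y' = -7*(-1) + 11*0 = 7

(11, 7)
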